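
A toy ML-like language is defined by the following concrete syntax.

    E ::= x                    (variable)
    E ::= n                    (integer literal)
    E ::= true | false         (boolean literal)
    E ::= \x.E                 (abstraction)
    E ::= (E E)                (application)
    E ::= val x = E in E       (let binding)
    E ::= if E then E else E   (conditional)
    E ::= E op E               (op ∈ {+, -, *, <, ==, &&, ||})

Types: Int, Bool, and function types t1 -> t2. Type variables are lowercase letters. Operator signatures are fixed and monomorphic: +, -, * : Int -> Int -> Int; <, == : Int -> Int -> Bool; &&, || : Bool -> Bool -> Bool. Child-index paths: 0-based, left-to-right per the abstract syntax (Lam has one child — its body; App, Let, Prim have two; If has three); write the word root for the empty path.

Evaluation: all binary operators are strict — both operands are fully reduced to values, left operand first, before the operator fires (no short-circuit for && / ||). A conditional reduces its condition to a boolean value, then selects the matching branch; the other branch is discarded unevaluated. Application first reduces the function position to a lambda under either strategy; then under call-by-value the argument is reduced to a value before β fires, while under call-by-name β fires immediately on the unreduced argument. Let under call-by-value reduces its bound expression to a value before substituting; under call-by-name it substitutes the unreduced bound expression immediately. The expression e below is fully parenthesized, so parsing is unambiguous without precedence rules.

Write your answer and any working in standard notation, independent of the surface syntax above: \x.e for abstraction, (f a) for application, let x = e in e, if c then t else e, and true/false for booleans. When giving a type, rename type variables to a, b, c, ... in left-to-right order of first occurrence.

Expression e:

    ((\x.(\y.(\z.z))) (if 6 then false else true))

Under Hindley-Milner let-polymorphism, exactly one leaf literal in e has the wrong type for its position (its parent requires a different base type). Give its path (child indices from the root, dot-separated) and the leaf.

Working:
z : c
\z._ : c -> c
\y._ : b -> c -> c
\x._ : a -> b -> c -> c
  unify Int ~ Bool
  FAIL: mismatch Int ~ Bool

Answer: 1.0 : 6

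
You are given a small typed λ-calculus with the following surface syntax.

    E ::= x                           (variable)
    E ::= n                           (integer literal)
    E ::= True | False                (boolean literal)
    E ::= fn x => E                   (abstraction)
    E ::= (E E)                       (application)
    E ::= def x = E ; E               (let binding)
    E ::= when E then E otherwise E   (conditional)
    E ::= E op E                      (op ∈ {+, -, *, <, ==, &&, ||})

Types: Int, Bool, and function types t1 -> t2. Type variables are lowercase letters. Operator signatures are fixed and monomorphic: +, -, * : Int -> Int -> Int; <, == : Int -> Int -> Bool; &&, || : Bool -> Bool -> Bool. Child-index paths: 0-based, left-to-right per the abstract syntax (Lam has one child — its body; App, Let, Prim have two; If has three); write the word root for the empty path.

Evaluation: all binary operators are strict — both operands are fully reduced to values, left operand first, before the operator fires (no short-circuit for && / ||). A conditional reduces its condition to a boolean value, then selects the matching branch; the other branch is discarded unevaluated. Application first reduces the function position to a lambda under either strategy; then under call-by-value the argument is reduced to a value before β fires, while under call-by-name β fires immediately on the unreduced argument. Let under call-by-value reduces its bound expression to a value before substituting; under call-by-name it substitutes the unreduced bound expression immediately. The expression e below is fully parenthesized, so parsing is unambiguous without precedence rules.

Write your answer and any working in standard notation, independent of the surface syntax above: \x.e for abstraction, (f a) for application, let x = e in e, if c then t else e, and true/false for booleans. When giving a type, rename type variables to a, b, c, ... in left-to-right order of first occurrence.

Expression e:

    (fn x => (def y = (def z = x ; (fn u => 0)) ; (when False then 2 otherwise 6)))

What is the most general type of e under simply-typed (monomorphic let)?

Answer: a -> Int

Working:
x : a
let z : a
\u._ : b -> Int
let y : b -> Int
  unify Bool ~ Bool
  unify Int ~ Int
\x._ : a -> Int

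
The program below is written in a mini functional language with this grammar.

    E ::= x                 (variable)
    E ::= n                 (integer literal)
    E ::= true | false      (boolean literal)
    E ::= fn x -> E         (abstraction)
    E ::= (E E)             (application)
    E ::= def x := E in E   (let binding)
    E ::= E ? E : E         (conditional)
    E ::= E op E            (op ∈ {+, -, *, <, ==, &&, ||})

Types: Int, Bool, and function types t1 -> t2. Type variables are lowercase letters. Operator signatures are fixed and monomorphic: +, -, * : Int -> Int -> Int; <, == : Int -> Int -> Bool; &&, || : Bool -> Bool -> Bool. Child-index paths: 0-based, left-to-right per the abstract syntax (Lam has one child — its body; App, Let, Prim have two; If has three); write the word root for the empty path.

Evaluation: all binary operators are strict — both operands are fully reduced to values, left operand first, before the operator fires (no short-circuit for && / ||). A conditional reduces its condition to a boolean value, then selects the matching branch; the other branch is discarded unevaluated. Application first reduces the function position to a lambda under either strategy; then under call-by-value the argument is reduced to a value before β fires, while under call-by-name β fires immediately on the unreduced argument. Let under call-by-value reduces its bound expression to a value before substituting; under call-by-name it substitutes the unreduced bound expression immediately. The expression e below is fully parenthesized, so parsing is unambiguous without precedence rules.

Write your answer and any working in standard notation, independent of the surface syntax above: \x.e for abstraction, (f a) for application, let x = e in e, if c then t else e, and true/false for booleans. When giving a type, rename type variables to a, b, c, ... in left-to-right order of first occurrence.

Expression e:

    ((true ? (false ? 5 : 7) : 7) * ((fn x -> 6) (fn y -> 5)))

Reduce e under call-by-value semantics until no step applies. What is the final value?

Derivation:
step 0: ((if true then (if false then 5 else 7) else 7) * ((\x.6) (\y.5)))
step 1: [if@0] ((if false then 5 else 7) * ((\x.6) (\y.5)))
step 2: [if@0] (7 * ((\x.6) (\y.5)))
step 3: [beta@1] (7 * 6)
step 4: [delta@root] 42

Answer: 42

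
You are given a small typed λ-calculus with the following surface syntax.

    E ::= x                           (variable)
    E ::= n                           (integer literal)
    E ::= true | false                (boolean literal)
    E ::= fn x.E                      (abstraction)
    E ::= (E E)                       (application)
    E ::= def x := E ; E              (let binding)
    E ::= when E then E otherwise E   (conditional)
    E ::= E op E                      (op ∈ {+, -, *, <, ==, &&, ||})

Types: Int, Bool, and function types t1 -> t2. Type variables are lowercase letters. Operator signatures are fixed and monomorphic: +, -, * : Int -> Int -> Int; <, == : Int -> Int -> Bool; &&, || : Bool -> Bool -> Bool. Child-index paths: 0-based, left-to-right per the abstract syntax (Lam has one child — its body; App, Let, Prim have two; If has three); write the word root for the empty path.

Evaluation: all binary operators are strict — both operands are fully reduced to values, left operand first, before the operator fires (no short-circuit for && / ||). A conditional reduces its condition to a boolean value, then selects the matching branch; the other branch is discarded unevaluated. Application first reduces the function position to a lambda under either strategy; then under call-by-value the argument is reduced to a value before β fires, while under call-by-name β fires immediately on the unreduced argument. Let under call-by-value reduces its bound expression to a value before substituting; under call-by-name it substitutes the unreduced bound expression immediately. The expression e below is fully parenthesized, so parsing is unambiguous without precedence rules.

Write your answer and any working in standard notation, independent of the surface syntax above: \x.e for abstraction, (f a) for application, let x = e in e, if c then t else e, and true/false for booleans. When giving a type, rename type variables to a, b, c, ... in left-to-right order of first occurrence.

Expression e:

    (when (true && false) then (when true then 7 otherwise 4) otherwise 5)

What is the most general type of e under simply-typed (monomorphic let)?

Trace:
  unify Bool ~ Bool
  unify Bool ~ Bool
  unify Bool ~ Bool
  unify Bool ~ Bool
  unify Int ~ Int
  unify Int ~ Int

Answer: Int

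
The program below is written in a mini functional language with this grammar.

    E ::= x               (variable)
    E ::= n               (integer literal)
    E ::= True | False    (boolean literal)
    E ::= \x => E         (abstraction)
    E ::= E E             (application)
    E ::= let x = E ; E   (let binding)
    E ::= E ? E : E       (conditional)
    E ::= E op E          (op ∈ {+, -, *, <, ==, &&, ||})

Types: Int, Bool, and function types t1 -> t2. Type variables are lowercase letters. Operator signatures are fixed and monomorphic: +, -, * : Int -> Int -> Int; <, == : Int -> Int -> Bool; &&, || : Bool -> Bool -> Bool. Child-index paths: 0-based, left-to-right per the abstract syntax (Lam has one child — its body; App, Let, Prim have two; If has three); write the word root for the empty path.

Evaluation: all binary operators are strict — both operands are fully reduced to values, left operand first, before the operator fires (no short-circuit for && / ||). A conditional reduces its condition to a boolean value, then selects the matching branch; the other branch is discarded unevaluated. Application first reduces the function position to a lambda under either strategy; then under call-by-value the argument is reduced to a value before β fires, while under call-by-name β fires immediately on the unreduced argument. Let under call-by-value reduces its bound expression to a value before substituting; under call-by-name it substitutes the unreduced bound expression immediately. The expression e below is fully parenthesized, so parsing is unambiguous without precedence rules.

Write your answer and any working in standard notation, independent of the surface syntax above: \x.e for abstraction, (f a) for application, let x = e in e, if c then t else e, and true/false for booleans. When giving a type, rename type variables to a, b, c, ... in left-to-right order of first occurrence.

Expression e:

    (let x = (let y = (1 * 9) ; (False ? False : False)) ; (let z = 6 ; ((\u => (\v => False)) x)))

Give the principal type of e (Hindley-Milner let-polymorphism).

Derivation:
  unify Int ~ Int
  unify Int ~ Int
let y : Int
  unify Bool ~ Bool
  unify Bool ~ Bool
let x : Bool
let z : Int
\v._ : b -> Bool
\u._ : a -> b -> Bool
x : Bool
  unify a -> b -> Bool ~ Bool -> c
  unify a ~ Bool
  unify b -> Bool ~ c
_ _ : b -> Bool

Answer: a -> Bool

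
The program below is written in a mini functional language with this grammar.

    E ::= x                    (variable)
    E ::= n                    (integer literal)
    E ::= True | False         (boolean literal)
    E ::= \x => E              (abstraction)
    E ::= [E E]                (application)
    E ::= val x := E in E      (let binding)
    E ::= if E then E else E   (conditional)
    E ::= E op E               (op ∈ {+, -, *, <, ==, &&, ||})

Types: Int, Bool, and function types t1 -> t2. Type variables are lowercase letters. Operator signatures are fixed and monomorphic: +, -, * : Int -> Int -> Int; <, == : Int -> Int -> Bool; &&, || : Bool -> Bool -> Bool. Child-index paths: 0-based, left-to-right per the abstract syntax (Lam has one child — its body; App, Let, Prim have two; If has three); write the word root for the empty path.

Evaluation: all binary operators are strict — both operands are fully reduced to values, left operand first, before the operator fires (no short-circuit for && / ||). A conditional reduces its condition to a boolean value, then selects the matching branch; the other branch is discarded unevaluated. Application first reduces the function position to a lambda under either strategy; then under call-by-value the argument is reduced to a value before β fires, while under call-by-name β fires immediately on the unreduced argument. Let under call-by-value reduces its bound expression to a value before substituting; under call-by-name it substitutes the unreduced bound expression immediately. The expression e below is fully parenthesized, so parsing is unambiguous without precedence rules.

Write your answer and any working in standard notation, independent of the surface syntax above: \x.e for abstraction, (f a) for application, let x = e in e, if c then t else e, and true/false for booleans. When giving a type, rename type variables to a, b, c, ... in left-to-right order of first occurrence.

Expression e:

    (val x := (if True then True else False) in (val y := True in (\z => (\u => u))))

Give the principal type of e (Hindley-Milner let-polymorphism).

Derivation:
  unify Bool ~ Bool
  unify Bool ~ Bool
let x : Bool
let y : Bool
u : b
\u._ : b -> b
\z._ : a -> b -> b

Answer: a -> b -> b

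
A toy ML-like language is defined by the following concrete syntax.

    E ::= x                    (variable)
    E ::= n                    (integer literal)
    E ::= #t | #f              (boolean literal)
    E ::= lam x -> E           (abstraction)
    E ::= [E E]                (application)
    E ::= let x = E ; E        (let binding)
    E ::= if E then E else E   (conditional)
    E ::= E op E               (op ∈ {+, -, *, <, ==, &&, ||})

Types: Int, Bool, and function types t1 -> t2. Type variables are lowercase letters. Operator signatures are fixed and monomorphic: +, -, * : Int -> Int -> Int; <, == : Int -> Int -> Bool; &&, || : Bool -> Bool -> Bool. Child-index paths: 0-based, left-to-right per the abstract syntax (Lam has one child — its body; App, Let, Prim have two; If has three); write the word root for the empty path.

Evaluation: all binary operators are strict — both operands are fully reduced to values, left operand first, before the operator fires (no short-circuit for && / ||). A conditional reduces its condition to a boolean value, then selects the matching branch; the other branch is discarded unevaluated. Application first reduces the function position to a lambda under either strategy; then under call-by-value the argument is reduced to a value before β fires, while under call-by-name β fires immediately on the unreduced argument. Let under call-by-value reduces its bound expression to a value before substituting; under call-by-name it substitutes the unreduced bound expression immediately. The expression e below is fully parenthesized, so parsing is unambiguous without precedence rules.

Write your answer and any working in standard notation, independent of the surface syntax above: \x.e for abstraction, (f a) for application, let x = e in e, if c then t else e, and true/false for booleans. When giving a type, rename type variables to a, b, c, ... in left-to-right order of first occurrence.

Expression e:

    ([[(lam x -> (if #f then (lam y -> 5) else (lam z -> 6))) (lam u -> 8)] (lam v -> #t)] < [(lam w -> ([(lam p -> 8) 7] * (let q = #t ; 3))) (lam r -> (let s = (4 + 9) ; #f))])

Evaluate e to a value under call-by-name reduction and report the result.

Trace:
step 0: ((((\x.(if false then (\y.5) else (\z.6))) (\u.8)) (\v.true)) < ((\w.(((\p.8) 7) * (let q = true in 3))) (\r.(let s = (4 + 9) in false))))
step 1: [beta@0.0] (((if false then (\y.5) else (\z.6)) (\v.true)) < ((\w.(((\p.8) 7) * (let q = true in 3))) (\r.(let s = (4 + 9) in false))))
step 2: [if@0.0] (((\z.6) (\v.true)) < ((\w.(((\p.8) 7) * (let q = true in 3))) (\r.(let s = (4 + 9) in false))))
step 3: [beta@0] (6 < ((\w.(((\p.8) 7) * (let q = true in 3))) (\r.(let s = (4 + 9) in false))))
step 4: [beta@1] (6 < (((\p.8) 7) * (let q = true in 3)))
step 5: [beta@1.0] (6 < (8 * (let q = true in 3)))
step 6: [let@1.1] (6 < (8 * 3))
step 7: [delta@1] (6 < 24)
step 8: [delta@root] true

Answer: true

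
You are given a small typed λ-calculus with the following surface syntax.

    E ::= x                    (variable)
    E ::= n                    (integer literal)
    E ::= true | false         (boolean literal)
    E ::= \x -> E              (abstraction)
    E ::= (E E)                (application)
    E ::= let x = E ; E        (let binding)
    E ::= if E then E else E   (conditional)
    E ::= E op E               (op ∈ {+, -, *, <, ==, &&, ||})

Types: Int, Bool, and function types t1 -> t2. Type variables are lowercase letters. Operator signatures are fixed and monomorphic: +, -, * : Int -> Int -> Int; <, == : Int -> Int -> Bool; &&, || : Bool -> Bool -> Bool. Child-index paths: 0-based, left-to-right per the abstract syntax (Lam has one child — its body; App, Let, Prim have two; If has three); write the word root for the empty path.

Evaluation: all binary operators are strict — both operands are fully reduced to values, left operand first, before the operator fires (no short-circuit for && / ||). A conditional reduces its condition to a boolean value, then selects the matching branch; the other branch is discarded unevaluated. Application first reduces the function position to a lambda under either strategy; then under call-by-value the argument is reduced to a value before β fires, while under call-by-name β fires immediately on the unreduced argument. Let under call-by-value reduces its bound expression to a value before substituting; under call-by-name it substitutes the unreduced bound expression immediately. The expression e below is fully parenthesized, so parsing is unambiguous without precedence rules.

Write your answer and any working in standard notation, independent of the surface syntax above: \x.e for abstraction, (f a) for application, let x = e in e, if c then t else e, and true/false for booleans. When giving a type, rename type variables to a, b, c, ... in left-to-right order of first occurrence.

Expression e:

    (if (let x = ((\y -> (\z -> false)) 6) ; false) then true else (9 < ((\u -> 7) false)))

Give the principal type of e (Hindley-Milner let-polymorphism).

Derivation:
\z._ : b -> Bool
\y._ : a -> b -> Bool
  unify a -> b -> Bool ~ Int -> c
  unify a ~ Int
  unify b -> Bool ~ c
_ _ : b -> Bool
let x : forall. b -> Bool
  unify Bool ~ Bool
  unify Int ~ Int
\u._ : d -> Int
  unify d -> Int ~ Bool -> e
  unify d ~ Bool
  unify Int ~ e
_ _ : Int
  unify Int ~ Int
  unify Bool ~ Bool

Answer: Bool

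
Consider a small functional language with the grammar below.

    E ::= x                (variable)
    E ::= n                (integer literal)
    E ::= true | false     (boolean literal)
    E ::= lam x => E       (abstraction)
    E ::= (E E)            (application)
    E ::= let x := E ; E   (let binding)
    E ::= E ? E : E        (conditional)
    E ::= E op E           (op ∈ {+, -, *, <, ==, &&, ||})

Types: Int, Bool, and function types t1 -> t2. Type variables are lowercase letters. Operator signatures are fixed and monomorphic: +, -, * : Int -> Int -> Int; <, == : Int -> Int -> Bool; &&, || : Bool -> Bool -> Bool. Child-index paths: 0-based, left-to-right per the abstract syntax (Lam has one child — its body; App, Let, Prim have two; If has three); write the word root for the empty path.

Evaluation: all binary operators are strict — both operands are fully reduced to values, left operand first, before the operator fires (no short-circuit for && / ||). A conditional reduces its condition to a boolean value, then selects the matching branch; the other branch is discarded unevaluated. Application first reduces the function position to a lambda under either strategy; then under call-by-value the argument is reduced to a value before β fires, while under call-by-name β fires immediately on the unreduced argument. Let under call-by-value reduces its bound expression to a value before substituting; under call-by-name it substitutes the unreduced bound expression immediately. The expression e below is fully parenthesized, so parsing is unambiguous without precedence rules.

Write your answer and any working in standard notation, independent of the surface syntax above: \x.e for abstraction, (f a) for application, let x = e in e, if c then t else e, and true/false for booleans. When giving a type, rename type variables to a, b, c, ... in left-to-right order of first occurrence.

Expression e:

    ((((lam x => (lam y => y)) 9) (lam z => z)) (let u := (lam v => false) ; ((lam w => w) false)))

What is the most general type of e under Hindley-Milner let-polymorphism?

Answer: Bool

Working:
y : b
\y._ : b -> b
\x._ : a -> b -> b
  unify a -> b -> b ~ Int -> c
  unify a ~ Int
  unify b -> b ~ c
_ _ : b -> b
z : d
\z._ : d -> d
  unify b -> b ~ (d -> d) -> e
  unify b ~ d -> d
  unify d -> d ~ e
_ _ : d -> d
\v._ : f -> Bool
let u : forall. f -> Bool
w : g
\w._ : g -> g
  unify g -> g ~ Bool -> h
  unify g ~ Bool
  unify Bool ~ h
_ _ : Bool
  unify d -> d ~ Bool -> i
  unify d ~ Bool
  unify Bool ~ i
_ _ : Bool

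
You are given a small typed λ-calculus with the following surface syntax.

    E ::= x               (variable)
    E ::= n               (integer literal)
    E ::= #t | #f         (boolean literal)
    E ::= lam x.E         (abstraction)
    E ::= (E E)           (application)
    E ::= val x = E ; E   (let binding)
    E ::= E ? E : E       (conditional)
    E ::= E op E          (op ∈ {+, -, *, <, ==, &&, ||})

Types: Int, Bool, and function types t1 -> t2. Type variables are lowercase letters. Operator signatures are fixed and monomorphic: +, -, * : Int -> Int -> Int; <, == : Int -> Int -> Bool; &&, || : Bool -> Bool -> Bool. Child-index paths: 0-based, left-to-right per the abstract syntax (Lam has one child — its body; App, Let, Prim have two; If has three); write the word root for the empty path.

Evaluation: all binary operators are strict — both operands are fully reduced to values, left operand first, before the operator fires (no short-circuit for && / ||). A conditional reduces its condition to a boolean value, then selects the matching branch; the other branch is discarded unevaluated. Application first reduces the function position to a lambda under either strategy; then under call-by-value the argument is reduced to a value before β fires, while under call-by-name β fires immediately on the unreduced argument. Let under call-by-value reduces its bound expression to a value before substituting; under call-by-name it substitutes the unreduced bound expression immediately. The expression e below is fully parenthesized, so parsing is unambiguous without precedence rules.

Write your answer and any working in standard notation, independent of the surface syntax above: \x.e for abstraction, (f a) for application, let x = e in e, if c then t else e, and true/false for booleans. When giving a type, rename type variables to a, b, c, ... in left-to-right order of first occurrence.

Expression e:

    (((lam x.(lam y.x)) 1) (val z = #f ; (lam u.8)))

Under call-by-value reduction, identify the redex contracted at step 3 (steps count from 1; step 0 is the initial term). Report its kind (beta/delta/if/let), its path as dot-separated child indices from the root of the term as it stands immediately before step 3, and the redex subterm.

Answer: beta at root : ((\y.1) (\u.8))

Working:
step 0: (((\x.(\y.x)) 1) (let z = false in (\u.8)))
step 1: [beta@0] ((\y.1) (let z = false in (\u.8)))
step 2: [let@1] ((\y.1) (\u.8))
step 3: [beta@root] 1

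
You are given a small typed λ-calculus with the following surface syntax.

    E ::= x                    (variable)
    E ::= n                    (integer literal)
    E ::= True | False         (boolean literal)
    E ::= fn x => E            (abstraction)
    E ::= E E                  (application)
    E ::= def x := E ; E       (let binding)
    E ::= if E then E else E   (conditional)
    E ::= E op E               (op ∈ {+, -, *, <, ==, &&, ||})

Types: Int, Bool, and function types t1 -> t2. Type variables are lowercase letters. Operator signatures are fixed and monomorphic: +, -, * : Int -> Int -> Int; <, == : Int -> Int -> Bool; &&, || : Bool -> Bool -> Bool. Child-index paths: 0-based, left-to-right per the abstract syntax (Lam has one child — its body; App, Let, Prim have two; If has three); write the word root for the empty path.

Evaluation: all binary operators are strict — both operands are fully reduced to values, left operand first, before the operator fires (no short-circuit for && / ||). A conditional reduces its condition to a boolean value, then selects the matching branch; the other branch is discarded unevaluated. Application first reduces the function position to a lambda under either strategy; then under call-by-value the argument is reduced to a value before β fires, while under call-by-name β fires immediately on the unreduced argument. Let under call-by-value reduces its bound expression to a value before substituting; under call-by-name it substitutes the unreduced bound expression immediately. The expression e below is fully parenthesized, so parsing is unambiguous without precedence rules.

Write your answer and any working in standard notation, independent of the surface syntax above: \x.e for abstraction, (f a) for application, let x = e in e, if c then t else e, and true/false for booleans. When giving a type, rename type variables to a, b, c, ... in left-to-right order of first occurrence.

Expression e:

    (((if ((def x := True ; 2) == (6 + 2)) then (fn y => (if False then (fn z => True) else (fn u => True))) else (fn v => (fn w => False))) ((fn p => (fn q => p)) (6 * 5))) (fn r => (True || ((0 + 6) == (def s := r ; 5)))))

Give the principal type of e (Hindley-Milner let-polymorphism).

Answer: Bool

Trace:
let x : Bool
  unify Int ~ Int
  unify Int ~ Int
  unify Int ~ Int
  unify Int ~ Int
  unify Bool ~ Bool
  unify Bool ~ Bool
\z._ : b -> Bool
\u._ : c -> Bool
  unify b -> Bool ~ c -> Bool
  unify b ~ c
  unify Bool ~ Bool
\y._ : a -> c -> Bool
\w._ : e -> Bool
\v._ : d -> e -> Bool
  unify a -> c -> Bool ~ d -> e -> Bool
  unify a ~ d
  unify c -> Bool ~ e -> Bool
  unify c ~ e
  unify Bool ~ Bool
p : f
\q._ : g -> f
\p._ : f -> g -> f
  unify Int ~ Int
  unify Int ~ Int
  unify f -> g -> f ~ Int -> h
  unify f ~ Int
  unify g -> Int ~ h
_ _ : g -> Int
  unify d -> e -> Bool ~ (g -> Int) -> i
  unify d ~ g -> Int
  unify e -> Bool ~ i
_ _ : e -> Bool
  unify Bool ~ Bool
  unify Int ~ Int
  unify Int ~ Int
  unify Int ~ Int
r : j
let s : j
  unify Int ~ Int
  unify Bool ~ Bool
\r._ : j -> Bool
  unify e -> Bool ~ (j -> Bool) -> k
  unify e ~ j -> Bool
  unify Bool ~ k
_ _ : Bool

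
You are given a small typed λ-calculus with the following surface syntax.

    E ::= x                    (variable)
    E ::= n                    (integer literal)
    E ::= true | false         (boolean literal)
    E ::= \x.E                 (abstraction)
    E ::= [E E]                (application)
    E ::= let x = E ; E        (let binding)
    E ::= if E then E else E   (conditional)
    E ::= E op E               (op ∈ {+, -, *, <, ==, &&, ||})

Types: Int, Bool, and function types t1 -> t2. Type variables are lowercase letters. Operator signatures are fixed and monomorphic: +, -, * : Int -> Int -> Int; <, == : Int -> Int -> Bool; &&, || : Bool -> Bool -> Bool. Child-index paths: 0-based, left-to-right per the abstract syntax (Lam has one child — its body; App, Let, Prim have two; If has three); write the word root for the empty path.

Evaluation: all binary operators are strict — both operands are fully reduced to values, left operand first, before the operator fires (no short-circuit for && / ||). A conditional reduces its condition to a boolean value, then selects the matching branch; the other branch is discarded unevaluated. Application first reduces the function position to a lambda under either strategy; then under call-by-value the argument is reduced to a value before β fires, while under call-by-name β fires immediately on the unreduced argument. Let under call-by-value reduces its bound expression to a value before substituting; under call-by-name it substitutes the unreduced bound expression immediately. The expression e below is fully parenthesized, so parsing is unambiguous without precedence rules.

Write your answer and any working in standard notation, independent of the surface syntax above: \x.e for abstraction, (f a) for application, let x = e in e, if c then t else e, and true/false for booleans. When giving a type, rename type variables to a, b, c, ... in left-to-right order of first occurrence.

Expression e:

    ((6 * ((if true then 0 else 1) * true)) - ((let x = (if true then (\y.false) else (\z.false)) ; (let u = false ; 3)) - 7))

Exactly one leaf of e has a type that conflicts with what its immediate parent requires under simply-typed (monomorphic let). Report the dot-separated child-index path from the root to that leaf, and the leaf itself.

Answer: 0.1.1 : true

Trace:
  unify Int ~ Int
  unify Bool ~ Bool
  unify Int ~ Int
  unify Int ~ Int
  unify Bool ~ Int
  FAIL: mismatch Bool ~ Int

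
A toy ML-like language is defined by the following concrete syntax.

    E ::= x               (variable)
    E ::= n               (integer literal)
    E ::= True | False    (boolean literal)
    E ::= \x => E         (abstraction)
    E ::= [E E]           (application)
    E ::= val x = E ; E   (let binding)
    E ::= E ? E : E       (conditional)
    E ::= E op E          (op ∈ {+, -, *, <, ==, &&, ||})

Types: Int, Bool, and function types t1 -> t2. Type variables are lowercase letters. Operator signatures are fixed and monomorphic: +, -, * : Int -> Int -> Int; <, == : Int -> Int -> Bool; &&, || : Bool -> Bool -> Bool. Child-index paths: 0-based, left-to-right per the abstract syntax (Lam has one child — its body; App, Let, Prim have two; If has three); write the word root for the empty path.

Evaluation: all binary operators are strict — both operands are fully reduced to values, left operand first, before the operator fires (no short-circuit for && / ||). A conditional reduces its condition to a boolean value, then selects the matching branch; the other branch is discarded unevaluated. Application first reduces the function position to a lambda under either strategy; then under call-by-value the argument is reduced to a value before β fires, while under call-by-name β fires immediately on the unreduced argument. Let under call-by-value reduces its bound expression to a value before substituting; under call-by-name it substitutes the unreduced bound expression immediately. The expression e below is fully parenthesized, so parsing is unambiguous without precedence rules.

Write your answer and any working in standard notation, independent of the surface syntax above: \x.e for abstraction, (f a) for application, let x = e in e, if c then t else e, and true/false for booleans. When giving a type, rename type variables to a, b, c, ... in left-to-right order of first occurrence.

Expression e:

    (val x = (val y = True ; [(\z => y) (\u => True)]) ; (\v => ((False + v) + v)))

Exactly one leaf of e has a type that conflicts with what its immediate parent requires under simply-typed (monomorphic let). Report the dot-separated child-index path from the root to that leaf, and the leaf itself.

Derivation:
let y : Bool
y : Bool
\z._ : a -> Bool
\u._ : b -> Bool
  unify a -> Bool ~ (b -> Bool) -> c
  unify a ~ b -> Bool
  unify Bool ~ c
_ _ : Bool
let x : Bool
  unify Bool ~ Int
  FAIL: mismatch Bool ~ Int

Answer: 1.0.0.0 : false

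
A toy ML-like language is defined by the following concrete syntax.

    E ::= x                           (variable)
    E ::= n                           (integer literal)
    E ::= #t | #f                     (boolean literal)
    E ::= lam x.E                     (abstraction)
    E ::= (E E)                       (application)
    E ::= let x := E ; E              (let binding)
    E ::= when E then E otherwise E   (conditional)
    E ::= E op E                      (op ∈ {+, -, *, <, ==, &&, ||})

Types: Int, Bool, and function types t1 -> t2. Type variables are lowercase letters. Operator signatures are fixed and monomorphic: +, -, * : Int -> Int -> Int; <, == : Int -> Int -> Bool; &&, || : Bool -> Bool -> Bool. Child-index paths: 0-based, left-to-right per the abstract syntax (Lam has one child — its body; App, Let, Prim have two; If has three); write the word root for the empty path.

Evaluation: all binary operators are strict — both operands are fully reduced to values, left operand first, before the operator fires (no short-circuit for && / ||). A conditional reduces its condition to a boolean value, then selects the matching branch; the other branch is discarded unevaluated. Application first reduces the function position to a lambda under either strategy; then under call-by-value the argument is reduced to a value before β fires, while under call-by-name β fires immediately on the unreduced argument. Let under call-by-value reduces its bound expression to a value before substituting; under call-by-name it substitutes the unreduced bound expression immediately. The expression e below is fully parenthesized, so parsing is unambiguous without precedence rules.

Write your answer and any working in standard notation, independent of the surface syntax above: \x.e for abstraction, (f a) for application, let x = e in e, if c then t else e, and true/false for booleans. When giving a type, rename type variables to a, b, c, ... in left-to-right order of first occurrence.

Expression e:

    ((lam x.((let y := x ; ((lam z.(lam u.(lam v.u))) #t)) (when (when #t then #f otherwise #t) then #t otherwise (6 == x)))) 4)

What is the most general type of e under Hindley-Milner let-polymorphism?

Trace:
x : a
let y : a
u : c
\v._ : d -> c
\u._ : c -> d -> c
\z._ : b -> c -> d -> c
  unify b -> c -> d -> c ~ Bool -> e
  unify b ~ Bool
  unify c -> d -> c ~ e
_ _ : c -> d -> c
  unify Bool ~ Bool
  unify Bool ~ Bool
  unify Bool ~ Bool
  unify Int ~ Int
x : a
  unify a ~ Int
  unify Bool ~ Bool
  unify c -> d -> c ~ Bool -> f
  unify c ~ Bool
  unify d -> Bool ~ f
_ _ : d -> Bool
\x._ : Int -> d -> Bool
  unify Int -> d -> Bool ~ Int -> g
  unify Int ~ Int
  unify d -> Bool ~ g
_ _ : d -> Bool

Answer: a -> Bool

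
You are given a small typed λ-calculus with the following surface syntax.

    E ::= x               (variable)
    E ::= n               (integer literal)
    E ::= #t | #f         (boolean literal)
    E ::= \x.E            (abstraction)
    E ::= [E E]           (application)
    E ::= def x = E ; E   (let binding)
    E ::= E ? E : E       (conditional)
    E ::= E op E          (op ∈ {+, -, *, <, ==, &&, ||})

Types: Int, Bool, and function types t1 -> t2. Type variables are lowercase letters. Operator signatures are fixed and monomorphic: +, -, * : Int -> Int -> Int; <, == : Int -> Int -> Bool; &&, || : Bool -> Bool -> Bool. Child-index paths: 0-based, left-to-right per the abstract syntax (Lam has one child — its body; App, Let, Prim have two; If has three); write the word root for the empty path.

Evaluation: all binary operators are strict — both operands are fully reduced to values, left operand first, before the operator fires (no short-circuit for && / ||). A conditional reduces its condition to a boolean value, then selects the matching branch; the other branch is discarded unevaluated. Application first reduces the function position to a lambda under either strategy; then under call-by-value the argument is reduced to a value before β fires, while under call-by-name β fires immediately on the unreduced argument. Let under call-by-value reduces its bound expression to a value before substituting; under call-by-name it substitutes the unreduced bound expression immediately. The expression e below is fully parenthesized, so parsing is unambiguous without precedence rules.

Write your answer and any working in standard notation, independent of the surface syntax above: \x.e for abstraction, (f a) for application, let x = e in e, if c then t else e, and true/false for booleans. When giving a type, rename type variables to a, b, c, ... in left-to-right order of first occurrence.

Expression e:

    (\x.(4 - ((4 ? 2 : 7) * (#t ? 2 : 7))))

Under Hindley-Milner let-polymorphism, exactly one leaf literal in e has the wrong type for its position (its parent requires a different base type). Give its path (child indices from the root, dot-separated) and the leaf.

Answer: 0.1.0.0 : 4

Derivation:
  unify Int ~ Int
  unify Int ~ Bool
  FAIL: mismatch Int ~ Bool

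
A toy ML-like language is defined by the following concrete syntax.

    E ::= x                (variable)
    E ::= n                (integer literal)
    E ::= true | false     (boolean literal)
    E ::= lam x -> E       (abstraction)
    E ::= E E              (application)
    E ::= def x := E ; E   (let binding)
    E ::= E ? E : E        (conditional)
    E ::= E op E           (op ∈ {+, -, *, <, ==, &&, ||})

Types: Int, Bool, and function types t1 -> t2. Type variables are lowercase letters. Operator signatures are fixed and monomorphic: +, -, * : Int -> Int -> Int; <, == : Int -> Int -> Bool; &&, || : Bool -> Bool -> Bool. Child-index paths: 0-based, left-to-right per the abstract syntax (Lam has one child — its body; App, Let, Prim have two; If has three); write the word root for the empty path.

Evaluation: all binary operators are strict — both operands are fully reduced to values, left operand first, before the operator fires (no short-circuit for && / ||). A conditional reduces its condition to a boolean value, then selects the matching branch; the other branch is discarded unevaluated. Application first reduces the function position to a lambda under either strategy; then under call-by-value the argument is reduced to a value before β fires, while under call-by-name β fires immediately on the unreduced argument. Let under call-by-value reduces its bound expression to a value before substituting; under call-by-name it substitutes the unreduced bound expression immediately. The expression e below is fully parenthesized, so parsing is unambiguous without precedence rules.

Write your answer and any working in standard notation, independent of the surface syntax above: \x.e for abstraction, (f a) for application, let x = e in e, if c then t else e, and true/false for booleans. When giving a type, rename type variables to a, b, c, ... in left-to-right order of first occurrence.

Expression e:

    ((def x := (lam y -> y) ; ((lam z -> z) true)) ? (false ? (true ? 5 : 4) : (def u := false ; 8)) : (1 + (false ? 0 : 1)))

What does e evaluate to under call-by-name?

Answer: 8

Trace:
step 0: (if (let x = (\y.y) in ((\z.z) true)) then (if false then (if true then 5 else 4) else (let u = false in 8)) else (1 + (if false then 0 else 1)))
step 1: [let@0] (if ((\z.z) true) then (if false then (if true then 5 else 4) else (let u = false in 8)) else (1 + (if false then 0 else 1)))
step 2: [beta@0] (if true then (if false then (if true then 5 else 4) else (let u = false in 8)) else (1 + (if false then 0 else 1)))
step 3: [if@root] (if false then (if true then 5 else 4) else (let u = false in 8))
step 4: [if@root] (let u = false in 8)
step 5: [let@root] 8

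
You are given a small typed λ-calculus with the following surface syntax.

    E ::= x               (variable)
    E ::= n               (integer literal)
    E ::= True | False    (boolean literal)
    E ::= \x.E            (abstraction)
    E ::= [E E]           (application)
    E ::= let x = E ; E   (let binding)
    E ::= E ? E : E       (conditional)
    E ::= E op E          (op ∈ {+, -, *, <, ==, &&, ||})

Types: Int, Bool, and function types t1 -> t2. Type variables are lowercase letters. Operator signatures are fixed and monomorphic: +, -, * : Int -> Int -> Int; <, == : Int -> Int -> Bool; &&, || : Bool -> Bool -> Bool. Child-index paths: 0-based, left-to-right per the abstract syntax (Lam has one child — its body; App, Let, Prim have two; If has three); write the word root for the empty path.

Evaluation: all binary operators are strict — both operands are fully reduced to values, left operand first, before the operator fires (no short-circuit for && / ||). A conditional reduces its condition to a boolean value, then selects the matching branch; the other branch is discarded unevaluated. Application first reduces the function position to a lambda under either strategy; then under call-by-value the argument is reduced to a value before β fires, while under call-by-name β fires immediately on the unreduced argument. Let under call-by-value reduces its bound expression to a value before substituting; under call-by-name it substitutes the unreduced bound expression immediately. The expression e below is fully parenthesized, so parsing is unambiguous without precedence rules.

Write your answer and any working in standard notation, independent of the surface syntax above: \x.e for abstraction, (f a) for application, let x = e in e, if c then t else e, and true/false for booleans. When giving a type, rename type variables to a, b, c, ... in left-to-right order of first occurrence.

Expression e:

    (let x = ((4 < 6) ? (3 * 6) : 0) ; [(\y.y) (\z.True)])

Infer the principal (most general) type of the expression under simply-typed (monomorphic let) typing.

Answer: a -> Bool

Derivation:
  unify Int ~ Int
  unify Int ~ Int
  unify Bool ~ Bool
  unify Int ~ Int
  unify Int ~ Int
  unify Int ~ Int
let x : Int
y : a
\y._ : a -> a
\z._ : b -> Bool
  unify a -> a ~ (b -> Bool) -> c
  unify a ~ b -> Bool
  unify b -> Bool ~ c
_ _ : b -> Bool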